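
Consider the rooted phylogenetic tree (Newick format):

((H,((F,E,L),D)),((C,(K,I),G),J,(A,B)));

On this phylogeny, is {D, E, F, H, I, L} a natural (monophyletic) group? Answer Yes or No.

No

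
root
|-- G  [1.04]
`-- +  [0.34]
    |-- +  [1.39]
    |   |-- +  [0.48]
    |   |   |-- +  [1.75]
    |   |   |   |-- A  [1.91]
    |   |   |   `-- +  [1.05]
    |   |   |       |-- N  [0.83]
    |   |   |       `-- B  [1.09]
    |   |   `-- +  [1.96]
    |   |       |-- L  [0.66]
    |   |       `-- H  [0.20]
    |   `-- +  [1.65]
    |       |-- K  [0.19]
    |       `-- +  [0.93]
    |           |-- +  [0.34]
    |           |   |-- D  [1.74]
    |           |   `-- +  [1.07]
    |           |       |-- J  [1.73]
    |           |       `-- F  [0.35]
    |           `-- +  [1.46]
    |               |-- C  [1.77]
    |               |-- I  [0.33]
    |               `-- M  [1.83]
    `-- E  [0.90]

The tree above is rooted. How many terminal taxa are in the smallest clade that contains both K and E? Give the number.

The MRCA of K and E is the node subtending ((((A,(N,B)),(L,H)),(K,((D,(J,F)),(C,I,M)))),E).
That clade contains 13 terminal taxa: A, B, C, D, E, F, H, I, J, K, L, M, N.

13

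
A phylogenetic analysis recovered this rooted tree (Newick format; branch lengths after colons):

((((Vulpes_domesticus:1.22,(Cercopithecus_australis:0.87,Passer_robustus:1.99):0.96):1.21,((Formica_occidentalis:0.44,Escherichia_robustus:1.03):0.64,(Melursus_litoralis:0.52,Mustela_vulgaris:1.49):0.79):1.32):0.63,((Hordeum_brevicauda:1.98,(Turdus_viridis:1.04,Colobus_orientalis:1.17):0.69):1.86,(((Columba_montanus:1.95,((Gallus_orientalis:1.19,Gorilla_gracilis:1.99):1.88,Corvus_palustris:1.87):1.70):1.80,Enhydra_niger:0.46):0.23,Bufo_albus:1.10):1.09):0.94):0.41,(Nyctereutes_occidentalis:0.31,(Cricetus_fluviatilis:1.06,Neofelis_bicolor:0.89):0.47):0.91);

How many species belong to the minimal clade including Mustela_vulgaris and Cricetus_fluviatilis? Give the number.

The MRCA of Mustela_vulgaris and Cricetus_fluviatilis is the root, so the clade is the entire tree.
That clade contains 19 terminal taxa: Bufo_albus, Cercopithecus_australis, Colobus_orientalis, Columba_montanus, Corvus_palustris, Cricetus_fluviatilis, Enhydra_niger, Escherichia_robustus, Formica_occidentalis, Gallus_orientalis, Gorilla_gracilis, Hordeum_brevicauda, Melursus_litoralis, Mustela_vulgaris, Neofelis_bicolor, Nyctereutes_occidentalis, Passer_robustus, Turdus_viridis, Vulpes_domesticus.

19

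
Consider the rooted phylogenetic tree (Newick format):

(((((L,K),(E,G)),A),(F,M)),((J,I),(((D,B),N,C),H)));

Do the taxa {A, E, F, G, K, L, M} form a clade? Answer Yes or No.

Yes

The most recent common ancestor of these taxa subtends ((((L,K),(E,G)),A),(F,M)).
That clade has exactly 7 tips — every listed taxon and nothing else — so the group is monophyletic.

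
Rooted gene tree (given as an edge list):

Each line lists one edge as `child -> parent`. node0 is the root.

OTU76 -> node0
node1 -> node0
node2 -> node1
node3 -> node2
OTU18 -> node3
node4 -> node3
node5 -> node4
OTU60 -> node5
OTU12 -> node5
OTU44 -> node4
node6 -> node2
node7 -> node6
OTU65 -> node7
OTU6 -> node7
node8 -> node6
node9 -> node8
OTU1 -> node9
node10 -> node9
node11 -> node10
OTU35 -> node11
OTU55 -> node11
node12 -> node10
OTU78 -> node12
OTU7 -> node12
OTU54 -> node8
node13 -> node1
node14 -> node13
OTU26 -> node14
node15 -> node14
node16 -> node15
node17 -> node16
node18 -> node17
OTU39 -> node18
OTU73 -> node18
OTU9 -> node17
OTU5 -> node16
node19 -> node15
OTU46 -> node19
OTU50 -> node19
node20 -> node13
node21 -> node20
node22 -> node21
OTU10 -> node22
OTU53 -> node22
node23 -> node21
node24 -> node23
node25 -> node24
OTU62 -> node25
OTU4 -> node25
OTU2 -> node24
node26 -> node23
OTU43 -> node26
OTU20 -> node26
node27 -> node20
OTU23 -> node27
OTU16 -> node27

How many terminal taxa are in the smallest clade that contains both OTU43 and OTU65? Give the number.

28

The MRCA of OTU43 and OTU65 is the node subtending (((OTU18,((OTU60,OTU12),OTU44)),((OTU65,OTU6),((OTU1,((OTU35,OTU55),(OTU78,OTU7))),OTU54))),((OTU26,((((OTU39,OTU73),OTU9),OTU5),(OTU46,OTU50))),(((OTU10,OTU53),(((OTU62,OTU4),OTU2),(OTU43,OTU20))),(OTU23,OTU16)))).
That clade contains 28 terminal taxa: OTU1, OTU10, OTU12, OTU16, OTU18, OTU2, OTU20, OTU23, OTU26, OTU35, OTU39, OTU4, OTU43, OTU44, OTU46, OTU5, OTU50, OTU53, OTU54, OTU55, OTU6, OTU60, OTU62, OTU65, OTU7, OTU73, OTU78, OTU9.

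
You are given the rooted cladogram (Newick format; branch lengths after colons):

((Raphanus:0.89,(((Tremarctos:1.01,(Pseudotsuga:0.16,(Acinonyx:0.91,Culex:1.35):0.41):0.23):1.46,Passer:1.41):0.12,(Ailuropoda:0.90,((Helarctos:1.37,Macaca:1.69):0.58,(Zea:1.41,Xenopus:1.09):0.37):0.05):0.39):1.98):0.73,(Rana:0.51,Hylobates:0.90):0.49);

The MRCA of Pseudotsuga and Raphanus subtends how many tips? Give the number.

11

The MRCA of Pseudotsuga and Raphanus is the node subtending (Raphanus,(((Tremarctos,(Pseudotsuga,(Acinonyx,Culex))),Passer),(Ailuropoda,((Helarctos,Macaca),(Zea,Xenopus))))).
That clade contains 11 terminal taxa: Acinonyx, Ailuropoda, Culex, Helarctos, Macaca, Passer, Pseudotsuga, Raphanus, Tremarctos, Xenopus, Zea.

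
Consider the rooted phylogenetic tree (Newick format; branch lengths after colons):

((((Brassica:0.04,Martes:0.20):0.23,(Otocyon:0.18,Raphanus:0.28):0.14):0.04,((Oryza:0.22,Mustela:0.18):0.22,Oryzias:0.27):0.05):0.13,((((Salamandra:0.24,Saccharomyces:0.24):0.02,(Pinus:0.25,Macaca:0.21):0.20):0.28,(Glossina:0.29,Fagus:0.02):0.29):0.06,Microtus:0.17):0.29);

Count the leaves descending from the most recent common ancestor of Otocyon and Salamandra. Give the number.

14

The MRCA of Otocyon and Salamandra is the root, so the clade is the entire tree.
That clade contains 14 terminal taxa: Brassica, Fagus, Glossina, Macaca, Martes, Microtus, Mustela, Oryza, Oryzias, Otocyon, Pinus, Raphanus, Saccharomyces, Salamandra.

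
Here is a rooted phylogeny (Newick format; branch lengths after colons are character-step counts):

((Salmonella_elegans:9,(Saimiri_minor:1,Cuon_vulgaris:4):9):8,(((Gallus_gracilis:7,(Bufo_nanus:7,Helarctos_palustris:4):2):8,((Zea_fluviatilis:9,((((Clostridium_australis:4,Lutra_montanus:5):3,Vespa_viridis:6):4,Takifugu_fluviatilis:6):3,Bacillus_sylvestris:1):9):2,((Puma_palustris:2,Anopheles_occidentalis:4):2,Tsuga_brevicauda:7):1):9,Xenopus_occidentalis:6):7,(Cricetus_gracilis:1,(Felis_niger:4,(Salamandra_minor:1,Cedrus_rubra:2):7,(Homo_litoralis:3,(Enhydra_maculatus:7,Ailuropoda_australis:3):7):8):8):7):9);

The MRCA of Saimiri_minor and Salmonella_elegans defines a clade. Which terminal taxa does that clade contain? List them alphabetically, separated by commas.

Tracing Saimiri_minor: it sits inside (Saimiri_minor,Cuon_vulgaris).
Tracing Salmonella_elegans: it sits inside (Salmonella_elegans,(Saimiri_minor,Cuon_vulgaris)).
The smallest clade enclosing both is (Salmonella_elegans,(Saimiri_minor,Cuon_vulgaris)); the answer is its 3 terminal taxa in alphabetical order.

Cuon_vulgaris, Saimiri_minor, Salmonella_elegans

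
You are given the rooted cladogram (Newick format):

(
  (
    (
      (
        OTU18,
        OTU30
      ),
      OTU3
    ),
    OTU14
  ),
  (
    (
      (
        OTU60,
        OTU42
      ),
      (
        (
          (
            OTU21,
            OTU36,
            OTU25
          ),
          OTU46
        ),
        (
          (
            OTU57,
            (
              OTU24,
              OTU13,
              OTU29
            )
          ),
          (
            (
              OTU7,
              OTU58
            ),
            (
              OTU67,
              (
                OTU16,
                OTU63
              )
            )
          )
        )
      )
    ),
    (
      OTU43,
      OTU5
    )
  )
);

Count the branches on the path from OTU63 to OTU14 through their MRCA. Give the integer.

The MRCA of OTU63 and OTU14 is the root of the tree.
From OTU63 up to that node: 8 branches. From OTU14 up to the same node: 2 branches. Total: 8 + 2 = 10.

10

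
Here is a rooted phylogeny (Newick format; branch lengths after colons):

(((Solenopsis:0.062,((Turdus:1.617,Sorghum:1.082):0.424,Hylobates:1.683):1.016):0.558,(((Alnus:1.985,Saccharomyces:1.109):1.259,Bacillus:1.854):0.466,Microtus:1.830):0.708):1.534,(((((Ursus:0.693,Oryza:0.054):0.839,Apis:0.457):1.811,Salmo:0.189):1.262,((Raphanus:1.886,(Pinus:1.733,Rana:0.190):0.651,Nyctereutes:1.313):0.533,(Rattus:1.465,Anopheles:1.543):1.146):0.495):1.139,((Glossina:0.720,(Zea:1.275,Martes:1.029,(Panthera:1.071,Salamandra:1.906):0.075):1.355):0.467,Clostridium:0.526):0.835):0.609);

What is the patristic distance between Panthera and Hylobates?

The path runs Panthera → … → MRCA → … → Hylobates; the MRCA is the root of the tree.
Branch lengths along that path: 1.071 + 0.075 + 1.355 + 0.467 + 0.835 + 0.609 + 1.534 + 0.558 + 1.016 + 1.683 = 9.203.

9.203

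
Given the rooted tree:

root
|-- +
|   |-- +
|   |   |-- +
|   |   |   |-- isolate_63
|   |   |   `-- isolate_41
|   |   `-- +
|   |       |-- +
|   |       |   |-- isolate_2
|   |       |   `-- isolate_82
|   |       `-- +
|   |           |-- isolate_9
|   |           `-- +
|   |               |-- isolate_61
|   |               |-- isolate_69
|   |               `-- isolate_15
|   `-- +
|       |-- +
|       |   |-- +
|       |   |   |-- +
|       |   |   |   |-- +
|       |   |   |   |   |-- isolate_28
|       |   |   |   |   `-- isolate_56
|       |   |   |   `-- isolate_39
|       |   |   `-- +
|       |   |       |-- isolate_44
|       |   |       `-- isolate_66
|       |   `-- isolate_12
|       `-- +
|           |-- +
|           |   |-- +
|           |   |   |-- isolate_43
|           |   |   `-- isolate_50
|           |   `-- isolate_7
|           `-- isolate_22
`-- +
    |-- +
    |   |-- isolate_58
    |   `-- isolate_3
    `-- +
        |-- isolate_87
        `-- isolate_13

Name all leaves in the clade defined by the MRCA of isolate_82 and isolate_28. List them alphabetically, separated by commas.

isolate_12, isolate_15, isolate_2, isolate_22, isolate_28, isolate_39, isolate_41, isolate_43, isolate_44, isolate_50, isolate_56, isolate_61, isolate_63, isolate_66, isolate_69, isolate_7, isolate_82, isolate_9

Tracing isolate_82: it sits inside (isolate_2,isolate_82).
Tracing isolate_28: it sits inside (isolate_28,isolate_56).
The smallest clade enclosing both is (((isolate_63,isolate_41),((isolate_2,isolate_82),(isolate_9,(isolate_61,isolate_69,isolate_15)))),(((((isolate_28,isolate_56),isolate_39),(isolate_44,isolate_66)),isolate_12),(((isolate_43,isolate_50),isolate_7),isolate_22))); the answer is its 18 terminal taxa in alphabetical order.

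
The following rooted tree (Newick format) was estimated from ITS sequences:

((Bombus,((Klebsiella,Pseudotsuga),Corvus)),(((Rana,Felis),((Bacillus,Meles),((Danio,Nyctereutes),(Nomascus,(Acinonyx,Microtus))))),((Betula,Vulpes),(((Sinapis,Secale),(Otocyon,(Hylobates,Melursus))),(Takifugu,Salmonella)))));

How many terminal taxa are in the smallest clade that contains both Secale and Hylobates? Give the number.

The MRCA of Secale and Hylobates is the node subtending ((Sinapis,Secale),(Otocyon,(Hylobates,Melursus))).
That clade contains 5 terminal taxa: Hylobates, Melursus, Otocyon, Secale, Sinapis.

5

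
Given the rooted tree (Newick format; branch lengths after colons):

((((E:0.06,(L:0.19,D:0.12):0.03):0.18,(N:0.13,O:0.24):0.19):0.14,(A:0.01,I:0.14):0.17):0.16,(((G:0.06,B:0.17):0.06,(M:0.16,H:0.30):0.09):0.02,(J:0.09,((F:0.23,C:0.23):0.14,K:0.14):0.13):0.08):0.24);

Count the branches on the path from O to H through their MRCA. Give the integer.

8

The MRCA of O and H is the root of the tree.
From O up to that node: 4 branches. From H up to the same node: 4 branches. Total: 4 + 4 = 8.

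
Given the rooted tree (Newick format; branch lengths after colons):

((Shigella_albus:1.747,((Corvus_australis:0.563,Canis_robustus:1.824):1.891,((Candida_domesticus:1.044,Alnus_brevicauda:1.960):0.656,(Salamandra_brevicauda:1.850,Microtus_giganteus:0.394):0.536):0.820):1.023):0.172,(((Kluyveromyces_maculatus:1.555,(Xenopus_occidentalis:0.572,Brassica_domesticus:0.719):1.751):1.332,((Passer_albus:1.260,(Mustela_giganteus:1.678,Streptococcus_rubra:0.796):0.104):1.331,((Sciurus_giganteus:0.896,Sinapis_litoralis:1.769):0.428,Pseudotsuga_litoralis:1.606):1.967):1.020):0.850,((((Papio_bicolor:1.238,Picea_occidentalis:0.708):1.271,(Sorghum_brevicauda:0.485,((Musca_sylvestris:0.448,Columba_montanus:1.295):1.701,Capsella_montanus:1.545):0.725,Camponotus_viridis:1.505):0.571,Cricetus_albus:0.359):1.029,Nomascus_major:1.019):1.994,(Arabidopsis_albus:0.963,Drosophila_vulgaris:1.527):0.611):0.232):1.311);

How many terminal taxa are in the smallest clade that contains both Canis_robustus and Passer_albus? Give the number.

27

The MRCA of Canis_robustus and Passer_albus is the root, so the clade is the entire tree.
That clade contains 27 terminal taxa: Alnus_brevicauda, Arabidopsis_albus, Brassica_domesticus, Camponotus_viridis, Candida_domesticus, Canis_robustus, Capsella_montanus, Columba_montanus, Corvus_australis, Cricetus_albus, Drosophila_vulgaris, Kluyveromyces_maculatus, Microtus_giganteus, Musca_sylvestris, Mustela_giganteus, Nomascus_major, Papio_bicolor, Passer_albus, Picea_occidentalis, Pseudotsuga_litoralis, Salamandra_brevicauda, Sciurus_giganteus, Shigella_albus, Sinapis_litoralis, Sorghum_brevicauda, Streptococcus_rubra, Xenopus_occidentalis.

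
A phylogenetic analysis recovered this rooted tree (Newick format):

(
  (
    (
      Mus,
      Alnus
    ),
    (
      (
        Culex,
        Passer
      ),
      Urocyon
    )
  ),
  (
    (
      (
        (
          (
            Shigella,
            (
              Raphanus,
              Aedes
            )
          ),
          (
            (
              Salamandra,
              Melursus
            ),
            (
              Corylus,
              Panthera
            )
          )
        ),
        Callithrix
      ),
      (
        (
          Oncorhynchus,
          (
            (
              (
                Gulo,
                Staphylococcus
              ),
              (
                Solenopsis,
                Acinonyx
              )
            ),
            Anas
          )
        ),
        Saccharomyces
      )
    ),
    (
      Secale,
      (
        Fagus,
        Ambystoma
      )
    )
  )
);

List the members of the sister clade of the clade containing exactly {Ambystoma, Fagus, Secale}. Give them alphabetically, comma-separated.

Acinonyx, Aedes, Anas, Callithrix, Corylus, Gulo, Melursus, Oncorhynchus, Panthera, Raphanus, Saccharomyces, Salamandra, Shigella, Solenopsis, Staphylococcus

The clade containing exactly {Ambystoma, Fagus, Secale} attaches to the tree at the node subtending (((((Shigella,(Raphanus,Aedes)),((Salamandra,Melursus),(Corylus,Panthera))),Callithrix),((Oncorhynchus,(((Gulo,Staphylococcus),(Solenopsis,Acinonyx)),Anas)),Saccharomyces)),(Secale,(Fagus,Ambystoma))).
The other lineage descending from that same node — the sister group — is ((((Shigella,(Raphanus,Aedes)),((Salamandra,Melursus),(Corylus,Panthera))),Callithrix),((Oncorhynchus,(((Gulo,Staphylococcus),(Solenopsis,Acinonyx)),Anas)),Saccharomyces)); its 15 tips in alphabetical order are the answer.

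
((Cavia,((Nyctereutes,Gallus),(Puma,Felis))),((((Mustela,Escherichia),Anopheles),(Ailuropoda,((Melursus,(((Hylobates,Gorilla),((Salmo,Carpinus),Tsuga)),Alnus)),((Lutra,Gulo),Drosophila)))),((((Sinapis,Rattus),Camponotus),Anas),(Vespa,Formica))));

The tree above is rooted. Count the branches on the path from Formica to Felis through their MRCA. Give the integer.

The MRCA of Formica and Felis is the root of the tree.
From Formica up to that node: 4 branches. From Felis up to the same node: 4 branches. Total: 4 + 4 = 8.

8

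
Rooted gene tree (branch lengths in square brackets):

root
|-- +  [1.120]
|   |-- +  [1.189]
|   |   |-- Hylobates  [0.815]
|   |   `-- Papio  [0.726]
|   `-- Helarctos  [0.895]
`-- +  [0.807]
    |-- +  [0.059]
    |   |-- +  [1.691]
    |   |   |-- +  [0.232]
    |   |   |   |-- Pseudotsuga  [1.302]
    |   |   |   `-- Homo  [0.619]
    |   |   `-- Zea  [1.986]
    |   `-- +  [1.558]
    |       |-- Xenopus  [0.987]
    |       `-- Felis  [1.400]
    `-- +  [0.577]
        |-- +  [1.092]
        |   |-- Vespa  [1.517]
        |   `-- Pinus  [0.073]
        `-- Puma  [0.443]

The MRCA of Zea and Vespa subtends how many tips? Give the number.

8

The MRCA of Zea and Vespa is the node subtending ((((Pseudotsuga,Homo),Zea),(Xenopus,Felis)),((Vespa,Pinus),Puma)).
That clade contains 8 terminal taxa: Felis, Homo, Pinus, Pseudotsuga, Puma, Vespa, Xenopus, Zea.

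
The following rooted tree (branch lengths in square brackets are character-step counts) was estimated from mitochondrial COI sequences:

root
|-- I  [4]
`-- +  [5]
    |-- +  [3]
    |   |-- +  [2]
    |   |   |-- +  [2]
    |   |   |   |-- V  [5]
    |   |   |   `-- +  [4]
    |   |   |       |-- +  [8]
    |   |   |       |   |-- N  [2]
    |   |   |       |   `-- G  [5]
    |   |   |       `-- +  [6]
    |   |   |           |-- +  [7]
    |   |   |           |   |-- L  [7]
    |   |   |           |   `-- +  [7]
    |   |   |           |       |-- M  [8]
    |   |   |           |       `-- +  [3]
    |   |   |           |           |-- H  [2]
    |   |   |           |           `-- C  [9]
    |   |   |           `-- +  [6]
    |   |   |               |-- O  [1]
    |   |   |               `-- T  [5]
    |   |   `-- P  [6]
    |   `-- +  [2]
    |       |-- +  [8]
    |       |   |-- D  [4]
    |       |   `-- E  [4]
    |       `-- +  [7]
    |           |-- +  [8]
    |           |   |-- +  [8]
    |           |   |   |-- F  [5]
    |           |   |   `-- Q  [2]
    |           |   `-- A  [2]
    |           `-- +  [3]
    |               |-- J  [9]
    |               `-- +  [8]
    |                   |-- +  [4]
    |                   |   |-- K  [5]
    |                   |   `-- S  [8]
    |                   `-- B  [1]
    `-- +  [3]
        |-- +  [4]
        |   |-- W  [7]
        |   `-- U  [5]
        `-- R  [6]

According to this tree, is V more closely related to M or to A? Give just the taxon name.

M

The MRCA of V and M subtends (V,((N,G),((L,(M,(H,C))),(O,T)))) (9 taxa).
The MRCA of V and A subtends (((V,((N,G),((L,(M,(H,C))),(O,T)))),P),((D,E),(((F,Q),A),(J,((K,S),B))))) (19 taxa).
The first is nested inside the second, so V shares a more recent common ancestor with M.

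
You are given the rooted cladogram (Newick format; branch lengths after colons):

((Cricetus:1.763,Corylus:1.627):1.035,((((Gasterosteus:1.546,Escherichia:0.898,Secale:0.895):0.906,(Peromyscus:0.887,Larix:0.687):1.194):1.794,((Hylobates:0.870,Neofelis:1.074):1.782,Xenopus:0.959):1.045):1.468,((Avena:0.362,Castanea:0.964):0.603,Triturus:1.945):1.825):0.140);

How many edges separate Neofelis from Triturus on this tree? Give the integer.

6

The MRCA of Neofelis and Triturus is the node subtending ((((Gasterosteus,Escherichia,Secale),(Peromyscus,Larix)),((Hylobates,Neofelis),Xenopus)),((Avena,Castanea),Triturus)).
From Neofelis up to that node: 4 branches. From Triturus up to the same node: 2 branches. Total: 4 + 2 = 6.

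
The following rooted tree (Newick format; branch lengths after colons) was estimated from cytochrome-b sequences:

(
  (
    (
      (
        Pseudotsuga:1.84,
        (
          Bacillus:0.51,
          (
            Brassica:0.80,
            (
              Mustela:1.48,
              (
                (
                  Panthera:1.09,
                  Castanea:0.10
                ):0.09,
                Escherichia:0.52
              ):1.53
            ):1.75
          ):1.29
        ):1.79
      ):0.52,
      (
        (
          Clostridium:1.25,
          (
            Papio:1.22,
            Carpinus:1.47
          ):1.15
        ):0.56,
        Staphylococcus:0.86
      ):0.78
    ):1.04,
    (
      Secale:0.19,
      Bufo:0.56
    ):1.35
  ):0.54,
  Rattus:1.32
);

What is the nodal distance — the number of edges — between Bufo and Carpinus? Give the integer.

The MRCA of Bufo and Carpinus is the node subtending (((Pseudotsuga,(Bacillus,(Brassica,(Mustela,((Panthera,Castanea),Escherichia))))),((Clostridium,(Papio,Carpinus)),Staphylococcus)),(Secale,Bufo)).
From Bufo up to that node: 2 branches. From Carpinus up to the same node: 5 branches. Total: 2 + 5 = 7.

7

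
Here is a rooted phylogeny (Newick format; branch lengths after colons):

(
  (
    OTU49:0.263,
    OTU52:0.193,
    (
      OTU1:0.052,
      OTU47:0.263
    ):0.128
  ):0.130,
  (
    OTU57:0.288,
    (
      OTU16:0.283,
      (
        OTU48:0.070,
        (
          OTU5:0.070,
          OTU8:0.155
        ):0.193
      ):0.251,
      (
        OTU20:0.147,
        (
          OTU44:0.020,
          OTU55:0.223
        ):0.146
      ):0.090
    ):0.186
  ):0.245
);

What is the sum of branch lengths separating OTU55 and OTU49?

The path runs OTU55 → … → MRCA → … → OTU49; the MRCA is the root of the tree.
Branch lengths along that path: 0.223 + 0.146 + 0.090 + 0.186 + 0.245 + 0.130 + 0.263 = 1.283.

1.283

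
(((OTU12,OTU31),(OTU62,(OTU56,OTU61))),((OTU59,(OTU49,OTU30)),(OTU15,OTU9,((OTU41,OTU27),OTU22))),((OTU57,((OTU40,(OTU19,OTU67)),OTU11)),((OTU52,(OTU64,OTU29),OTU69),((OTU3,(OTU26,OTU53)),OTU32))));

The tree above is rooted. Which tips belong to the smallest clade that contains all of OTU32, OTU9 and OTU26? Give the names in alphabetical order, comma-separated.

Tracing OTU32: it sits inside ((OTU3,(OTU26,OTU53)),OTU32).
Tracing OTU9: it sits inside (OTU15,OTU9,((OTU41,OTU27),OTU22)).
Tracing OTU26: it sits inside (OTU26,OTU53).
The smallest clade enclosing all 3 is the whole tree (their MRCA is the root), so the answer is all 26 tips in alphabetical order.

OTU11, OTU12, OTU15, OTU19, OTU22, OTU26, OTU27, OTU29, OTU3, OTU30, OTU31, OTU32, OTU40, OTU41, OTU49, OTU52, OTU53, OTU56, OTU57, OTU59, OTU61, OTU62, OTU64, OTU67, OTU69, OTU9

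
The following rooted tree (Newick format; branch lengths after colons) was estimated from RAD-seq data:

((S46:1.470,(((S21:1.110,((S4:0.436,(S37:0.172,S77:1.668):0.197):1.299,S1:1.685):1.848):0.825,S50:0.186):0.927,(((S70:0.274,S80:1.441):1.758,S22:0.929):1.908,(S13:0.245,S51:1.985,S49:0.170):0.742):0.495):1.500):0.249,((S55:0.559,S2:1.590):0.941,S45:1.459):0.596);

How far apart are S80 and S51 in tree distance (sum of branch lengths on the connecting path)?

The path runs S80 → … → MRCA → … → S51; the MRCA is the node subtending (((S70,S80),S22),(S13,S51,S49)).
Branch lengths along that path: 1.441 + 1.758 + 1.908 + 0.742 + 1.985 = 7.834.

7.834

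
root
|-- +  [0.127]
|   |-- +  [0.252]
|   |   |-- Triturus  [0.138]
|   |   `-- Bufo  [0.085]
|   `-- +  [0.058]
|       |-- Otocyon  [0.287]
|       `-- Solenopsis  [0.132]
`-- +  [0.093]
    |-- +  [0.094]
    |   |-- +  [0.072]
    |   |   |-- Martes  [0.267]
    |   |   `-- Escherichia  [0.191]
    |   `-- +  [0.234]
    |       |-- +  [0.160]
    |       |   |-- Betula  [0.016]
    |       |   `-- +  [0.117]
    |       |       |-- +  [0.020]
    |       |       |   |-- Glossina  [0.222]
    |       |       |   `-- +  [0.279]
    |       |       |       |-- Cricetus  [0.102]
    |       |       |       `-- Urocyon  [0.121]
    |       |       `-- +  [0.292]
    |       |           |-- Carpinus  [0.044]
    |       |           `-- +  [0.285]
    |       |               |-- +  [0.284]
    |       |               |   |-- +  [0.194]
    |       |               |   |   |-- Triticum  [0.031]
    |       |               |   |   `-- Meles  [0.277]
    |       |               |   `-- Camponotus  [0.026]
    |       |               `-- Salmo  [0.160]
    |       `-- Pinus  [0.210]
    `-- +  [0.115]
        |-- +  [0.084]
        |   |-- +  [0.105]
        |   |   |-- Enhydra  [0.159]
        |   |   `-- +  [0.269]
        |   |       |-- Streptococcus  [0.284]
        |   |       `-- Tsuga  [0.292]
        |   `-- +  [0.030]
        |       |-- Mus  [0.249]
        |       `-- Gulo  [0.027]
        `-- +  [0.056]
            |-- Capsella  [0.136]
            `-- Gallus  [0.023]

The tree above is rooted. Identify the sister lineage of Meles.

Triticum

Meles attaches to the tree at the node subtending (Triticum,Meles).
The other lineage descending from that same node — the sister group — is the single tip Triticum.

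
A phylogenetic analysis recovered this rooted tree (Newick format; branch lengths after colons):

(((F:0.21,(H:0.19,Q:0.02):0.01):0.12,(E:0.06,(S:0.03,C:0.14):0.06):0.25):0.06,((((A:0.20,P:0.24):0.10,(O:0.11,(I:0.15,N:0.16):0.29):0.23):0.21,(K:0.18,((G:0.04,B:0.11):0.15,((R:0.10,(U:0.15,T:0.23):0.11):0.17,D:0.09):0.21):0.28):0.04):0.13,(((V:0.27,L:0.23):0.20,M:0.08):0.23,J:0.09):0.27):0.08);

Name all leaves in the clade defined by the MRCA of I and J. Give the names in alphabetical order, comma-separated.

A, B, D, G, I, J, K, L, M, N, O, P, R, T, U, V

Tracing I: it sits inside (I,N).
Tracing J: it sits inside (((V,L),M),J).
The smallest clade enclosing both is ((((A,P),(O,(I,N))),(K,((G,B),((R,(U,T)),D)))),(((V,L),M),J)); the answer is its 16 terminal taxa in alphabetical order.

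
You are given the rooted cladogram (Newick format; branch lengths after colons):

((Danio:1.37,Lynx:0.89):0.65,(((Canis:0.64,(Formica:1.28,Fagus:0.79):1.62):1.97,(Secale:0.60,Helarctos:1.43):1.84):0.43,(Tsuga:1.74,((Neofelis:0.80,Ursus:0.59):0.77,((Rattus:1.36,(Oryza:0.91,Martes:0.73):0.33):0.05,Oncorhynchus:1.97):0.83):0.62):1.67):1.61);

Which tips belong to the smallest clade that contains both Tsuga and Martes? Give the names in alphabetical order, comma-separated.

Martes, Neofelis, Oncorhynchus, Oryza, Rattus, Tsuga, Ursus

Tracing Tsuga: it sits inside (Tsuga,((Neofelis,Ursus),((Rattus,(Oryza,Martes)),Oncorhynchus))).
Tracing Martes: it sits inside (Oryza,Martes).
The smallest clade enclosing both is (Tsuga,((Neofelis,Ursus),((Rattus,(Oryza,Martes)),Oncorhynchus))); the answer is its 7 terminal taxa in alphabetical order.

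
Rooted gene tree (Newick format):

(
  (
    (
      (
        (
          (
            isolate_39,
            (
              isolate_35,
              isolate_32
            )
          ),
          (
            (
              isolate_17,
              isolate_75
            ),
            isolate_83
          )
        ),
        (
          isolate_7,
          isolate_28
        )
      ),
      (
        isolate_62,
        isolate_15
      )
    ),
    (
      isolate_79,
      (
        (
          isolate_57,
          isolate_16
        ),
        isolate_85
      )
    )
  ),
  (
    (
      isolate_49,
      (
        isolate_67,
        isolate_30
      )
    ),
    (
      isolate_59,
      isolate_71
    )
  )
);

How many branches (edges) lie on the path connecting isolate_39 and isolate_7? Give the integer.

The MRCA of isolate_39 and isolate_7 is the node subtending (((isolate_39,(isolate_35,isolate_32)),((isolate_17,isolate_75),isolate_83)),(isolate_7,isolate_28)).
From isolate_39 up to that node: 3 branches. From isolate_7 up to the same node: 2 branches. Total: 3 + 2 = 5.

5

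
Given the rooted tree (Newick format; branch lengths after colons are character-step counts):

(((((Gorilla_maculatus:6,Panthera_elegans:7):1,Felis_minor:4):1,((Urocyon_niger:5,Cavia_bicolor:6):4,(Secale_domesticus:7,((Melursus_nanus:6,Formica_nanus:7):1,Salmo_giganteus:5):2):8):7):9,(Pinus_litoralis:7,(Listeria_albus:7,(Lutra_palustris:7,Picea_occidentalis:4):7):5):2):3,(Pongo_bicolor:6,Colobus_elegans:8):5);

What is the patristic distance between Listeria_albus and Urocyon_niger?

39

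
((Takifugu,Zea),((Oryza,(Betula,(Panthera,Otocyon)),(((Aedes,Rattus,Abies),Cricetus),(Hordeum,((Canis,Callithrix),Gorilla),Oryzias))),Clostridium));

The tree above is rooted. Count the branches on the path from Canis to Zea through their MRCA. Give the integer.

9

The MRCA of Canis and Zea is the root of the tree.
From Canis up to that node: 7 branches. From Zea up to the same node: 2 branches. Total: 7 + 2 = 9.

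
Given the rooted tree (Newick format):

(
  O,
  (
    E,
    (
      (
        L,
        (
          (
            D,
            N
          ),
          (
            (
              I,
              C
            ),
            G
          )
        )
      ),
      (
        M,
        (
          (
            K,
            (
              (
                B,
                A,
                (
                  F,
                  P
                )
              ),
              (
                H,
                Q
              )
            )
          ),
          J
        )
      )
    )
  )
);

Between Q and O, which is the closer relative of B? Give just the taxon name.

The MRCA of B and Q subtends ((B,A,(F,P)),(H,Q)) (6 taxa).
The MRCA of B and O is the root, subtending the entire tree (17 taxa).
The first is nested inside the second, so B shares a more recent common ancestor with Q.

Q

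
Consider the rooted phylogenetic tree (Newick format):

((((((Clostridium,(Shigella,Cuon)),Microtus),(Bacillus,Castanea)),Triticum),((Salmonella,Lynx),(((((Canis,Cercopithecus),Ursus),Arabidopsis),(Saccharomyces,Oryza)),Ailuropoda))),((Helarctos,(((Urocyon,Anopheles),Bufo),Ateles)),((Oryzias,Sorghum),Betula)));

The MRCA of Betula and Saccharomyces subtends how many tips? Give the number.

The MRCA of Betula and Saccharomyces is the root, so the clade is the entire tree.
That clade contains 24 terminal taxa: Ailuropoda, Anopheles, Arabidopsis, Ateles, Bacillus, Betula, Bufo, Canis, Castanea, Cercopithecus, Clostridium, Cuon, Helarctos, Lynx, Microtus, Oryza, Oryzias, Saccharomyces, Salmonella, Shigella, Sorghum, Triticum, Urocyon, Ursus.

24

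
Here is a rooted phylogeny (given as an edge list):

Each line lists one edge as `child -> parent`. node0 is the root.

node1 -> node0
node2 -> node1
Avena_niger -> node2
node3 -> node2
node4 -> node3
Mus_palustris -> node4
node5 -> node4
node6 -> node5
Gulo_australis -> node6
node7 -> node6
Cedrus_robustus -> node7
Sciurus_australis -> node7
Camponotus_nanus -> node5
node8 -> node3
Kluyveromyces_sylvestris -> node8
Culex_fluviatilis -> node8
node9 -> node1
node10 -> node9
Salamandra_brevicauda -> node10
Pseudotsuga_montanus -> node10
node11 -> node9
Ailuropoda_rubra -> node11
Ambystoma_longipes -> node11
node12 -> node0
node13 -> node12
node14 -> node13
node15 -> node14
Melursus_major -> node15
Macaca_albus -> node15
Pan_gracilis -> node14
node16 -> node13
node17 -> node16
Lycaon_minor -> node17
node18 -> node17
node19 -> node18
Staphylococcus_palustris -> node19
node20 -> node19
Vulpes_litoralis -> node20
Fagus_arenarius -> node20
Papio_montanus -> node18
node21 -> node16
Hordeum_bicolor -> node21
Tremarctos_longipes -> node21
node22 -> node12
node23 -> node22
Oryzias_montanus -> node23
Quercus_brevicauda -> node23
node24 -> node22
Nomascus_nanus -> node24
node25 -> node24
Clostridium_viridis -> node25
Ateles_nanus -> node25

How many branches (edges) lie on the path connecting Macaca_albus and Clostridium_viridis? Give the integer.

8

The MRCA of Macaca_albus and Clostridium_viridis is the node subtending ((((Melursus_major,Macaca_albus),Pan_gracilis),((Lycaon_minor,((Staphylococcus_palustris,(Vulpes_litoralis,Fagus_arenarius)),Papio_montanus)),(Hordeum_bicolor,Tremarctos_longipes))),((Oryzias_montanus,Quercus_brevicauda),(Nomascus_nanus,(Clostridium_viridis,Ateles_nanus)))).
From Macaca_albus up to that node: 4 branches. From Clostridium_viridis up to the same node: 4 branches. Total: 4 + 4 = 8.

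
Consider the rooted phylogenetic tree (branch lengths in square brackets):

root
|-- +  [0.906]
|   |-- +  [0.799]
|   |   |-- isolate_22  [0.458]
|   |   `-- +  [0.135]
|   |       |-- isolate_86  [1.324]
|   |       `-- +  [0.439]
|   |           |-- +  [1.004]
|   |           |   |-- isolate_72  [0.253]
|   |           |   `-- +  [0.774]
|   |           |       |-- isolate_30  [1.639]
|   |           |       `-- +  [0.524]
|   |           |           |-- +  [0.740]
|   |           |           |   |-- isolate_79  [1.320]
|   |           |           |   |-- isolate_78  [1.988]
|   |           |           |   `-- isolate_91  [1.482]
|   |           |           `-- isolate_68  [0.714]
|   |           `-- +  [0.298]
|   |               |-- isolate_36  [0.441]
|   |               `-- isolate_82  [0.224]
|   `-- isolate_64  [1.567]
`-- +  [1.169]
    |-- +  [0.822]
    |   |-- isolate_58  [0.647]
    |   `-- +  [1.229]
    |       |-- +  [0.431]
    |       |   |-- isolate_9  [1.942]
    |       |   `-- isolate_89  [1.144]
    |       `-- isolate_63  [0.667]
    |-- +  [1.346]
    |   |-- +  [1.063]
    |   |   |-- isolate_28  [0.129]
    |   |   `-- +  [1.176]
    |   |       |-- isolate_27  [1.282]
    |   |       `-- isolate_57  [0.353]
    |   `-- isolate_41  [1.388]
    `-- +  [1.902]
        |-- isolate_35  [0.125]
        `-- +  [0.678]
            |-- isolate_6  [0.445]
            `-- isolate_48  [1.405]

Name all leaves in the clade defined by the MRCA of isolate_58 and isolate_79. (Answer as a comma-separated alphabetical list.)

isolate_22, isolate_27, isolate_28, isolate_30, isolate_35, isolate_36, isolate_41, isolate_48, isolate_57, isolate_58, isolate_6, isolate_63, isolate_64, isolate_68, isolate_72, isolate_78, isolate_79, isolate_82, isolate_86, isolate_89, isolate_9, isolate_91

Tracing isolate_58: it sits inside (isolate_58,((isolate_9,isolate_89),isolate_63)).
Tracing isolate_79: it sits inside (isolate_79,isolate_78,isolate_91).
The smallest clade enclosing both is the whole tree (their MRCA is the root), so the answer is all 22 tips in alphabetical order.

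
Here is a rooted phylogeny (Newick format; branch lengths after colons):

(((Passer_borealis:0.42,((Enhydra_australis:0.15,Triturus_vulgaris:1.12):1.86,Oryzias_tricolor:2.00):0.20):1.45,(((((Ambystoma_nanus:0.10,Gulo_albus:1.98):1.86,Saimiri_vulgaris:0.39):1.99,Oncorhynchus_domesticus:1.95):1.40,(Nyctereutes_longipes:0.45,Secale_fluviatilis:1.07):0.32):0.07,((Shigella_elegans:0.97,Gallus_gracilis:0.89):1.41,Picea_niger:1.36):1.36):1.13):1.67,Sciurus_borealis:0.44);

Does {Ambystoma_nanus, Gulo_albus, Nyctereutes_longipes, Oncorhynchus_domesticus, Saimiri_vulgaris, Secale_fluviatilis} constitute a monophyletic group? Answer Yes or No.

Yes

The most recent common ancestor of these taxa subtends ((((Ambystoma_nanus,Gulo_albus),Saimiri_vulgaris),Oncorhynchus_domesticus),(Nyctereutes_longipes,Secale_fluviatilis)).
That clade has exactly 6 tips — every listed taxon and nothing else — so the group is monophyletic.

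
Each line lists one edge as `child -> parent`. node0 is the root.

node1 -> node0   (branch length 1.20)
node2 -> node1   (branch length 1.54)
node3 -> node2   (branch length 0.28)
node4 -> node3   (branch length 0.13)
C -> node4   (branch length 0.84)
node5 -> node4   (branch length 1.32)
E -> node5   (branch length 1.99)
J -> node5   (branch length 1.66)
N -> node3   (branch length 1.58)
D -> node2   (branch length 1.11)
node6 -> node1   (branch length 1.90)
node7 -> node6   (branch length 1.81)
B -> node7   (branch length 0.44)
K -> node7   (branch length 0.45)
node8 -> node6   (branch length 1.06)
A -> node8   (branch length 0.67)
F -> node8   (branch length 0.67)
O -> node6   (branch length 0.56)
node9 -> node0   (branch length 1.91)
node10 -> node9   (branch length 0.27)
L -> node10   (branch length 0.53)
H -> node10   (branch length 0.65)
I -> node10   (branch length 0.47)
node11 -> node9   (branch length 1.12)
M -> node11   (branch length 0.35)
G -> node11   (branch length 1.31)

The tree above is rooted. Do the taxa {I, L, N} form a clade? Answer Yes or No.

The MRCA of the listed taxa is the root, so the smallest clade containing them is the whole tree.
That clade also contains A, B, C, D, E, F, G, H, J, K, M, O, which are not in the proposed group, so the group is not monophyletic.

No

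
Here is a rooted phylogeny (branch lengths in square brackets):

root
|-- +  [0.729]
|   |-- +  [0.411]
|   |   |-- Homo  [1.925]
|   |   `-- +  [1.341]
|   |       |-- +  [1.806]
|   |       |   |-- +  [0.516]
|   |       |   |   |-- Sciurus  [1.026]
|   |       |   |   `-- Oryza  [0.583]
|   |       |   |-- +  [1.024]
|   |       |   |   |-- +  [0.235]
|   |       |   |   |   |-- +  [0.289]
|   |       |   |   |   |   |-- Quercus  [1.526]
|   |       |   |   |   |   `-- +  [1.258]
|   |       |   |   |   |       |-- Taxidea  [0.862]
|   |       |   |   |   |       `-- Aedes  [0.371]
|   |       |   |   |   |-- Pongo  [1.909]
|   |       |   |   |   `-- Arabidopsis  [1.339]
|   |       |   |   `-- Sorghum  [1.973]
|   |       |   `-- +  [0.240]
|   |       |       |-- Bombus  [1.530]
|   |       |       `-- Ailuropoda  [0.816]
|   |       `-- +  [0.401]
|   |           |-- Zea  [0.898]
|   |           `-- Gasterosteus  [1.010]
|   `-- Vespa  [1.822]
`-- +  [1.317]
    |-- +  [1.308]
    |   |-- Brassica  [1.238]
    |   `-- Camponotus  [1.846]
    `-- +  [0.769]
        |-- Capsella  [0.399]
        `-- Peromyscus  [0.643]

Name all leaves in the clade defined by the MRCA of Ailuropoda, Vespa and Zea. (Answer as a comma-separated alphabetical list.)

Aedes, Ailuropoda, Arabidopsis, Bombus, Gasterosteus, Homo, Oryza, Pongo, Quercus, Sciurus, Sorghum, Taxidea, Vespa, Zea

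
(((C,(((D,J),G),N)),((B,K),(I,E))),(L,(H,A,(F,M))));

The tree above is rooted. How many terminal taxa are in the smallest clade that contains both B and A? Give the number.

The MRCA of B and A is the root, so the clade is the entire tree.
That clade contains 14 terminal taxa: A, B, C, D, E, F, G, H, I, J, K, L, M, N.

14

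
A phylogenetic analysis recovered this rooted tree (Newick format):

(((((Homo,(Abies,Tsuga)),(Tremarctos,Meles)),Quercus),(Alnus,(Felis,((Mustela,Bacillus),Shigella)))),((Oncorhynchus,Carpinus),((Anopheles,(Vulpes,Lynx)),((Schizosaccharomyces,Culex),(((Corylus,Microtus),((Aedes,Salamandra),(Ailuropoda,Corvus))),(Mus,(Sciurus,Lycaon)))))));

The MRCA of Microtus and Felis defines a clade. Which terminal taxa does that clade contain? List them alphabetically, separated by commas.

Abies, Aedes, Ailuropoda, Alnus, Anopheles, Bacillus, Carpinus, Corvus, Corylus, Culex, Felis, Homo, Lycaon, Lynx, Meles, Microtus, Mus, Mustela, Oncorhynchus, Quercus, Salamandra, Schizosaccharomyces, Sciurus, Shigella, Tremarctos, Tsuga, Vulpes

Tracing Microtus: it sits inside (Corylus,Microtus).
Tracing Felis: it sits inside (Felis,((Mustela,Bacillus),Shigella)).
The smallest clade enclosing both is the whole tree (their MRCA is the root), so the answer is all 27 tips in alphabetical order.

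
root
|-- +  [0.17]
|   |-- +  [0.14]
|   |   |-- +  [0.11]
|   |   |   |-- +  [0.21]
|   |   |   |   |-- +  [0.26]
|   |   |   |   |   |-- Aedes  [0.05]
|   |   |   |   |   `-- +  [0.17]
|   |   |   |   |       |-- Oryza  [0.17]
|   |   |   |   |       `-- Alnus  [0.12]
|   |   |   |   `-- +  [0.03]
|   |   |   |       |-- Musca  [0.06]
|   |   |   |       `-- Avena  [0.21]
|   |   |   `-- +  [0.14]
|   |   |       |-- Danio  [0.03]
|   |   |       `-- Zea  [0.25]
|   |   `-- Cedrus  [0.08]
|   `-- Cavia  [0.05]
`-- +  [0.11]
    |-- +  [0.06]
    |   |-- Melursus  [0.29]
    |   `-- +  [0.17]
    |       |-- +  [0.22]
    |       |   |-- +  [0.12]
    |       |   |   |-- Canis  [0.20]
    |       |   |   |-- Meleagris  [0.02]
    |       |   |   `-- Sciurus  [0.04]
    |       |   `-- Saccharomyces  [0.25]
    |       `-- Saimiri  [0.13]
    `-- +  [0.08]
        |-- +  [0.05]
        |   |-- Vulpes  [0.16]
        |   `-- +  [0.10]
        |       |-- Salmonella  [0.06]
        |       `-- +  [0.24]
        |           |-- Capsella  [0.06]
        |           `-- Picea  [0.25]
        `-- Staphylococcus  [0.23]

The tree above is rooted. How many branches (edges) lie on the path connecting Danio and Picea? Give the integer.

11

The MRCA of Danio and Picea is the root of the tree.
From Danio up to that node: 5 branches. From Picea up to the same node: 6 branches. Total: 5 + 6 = 11.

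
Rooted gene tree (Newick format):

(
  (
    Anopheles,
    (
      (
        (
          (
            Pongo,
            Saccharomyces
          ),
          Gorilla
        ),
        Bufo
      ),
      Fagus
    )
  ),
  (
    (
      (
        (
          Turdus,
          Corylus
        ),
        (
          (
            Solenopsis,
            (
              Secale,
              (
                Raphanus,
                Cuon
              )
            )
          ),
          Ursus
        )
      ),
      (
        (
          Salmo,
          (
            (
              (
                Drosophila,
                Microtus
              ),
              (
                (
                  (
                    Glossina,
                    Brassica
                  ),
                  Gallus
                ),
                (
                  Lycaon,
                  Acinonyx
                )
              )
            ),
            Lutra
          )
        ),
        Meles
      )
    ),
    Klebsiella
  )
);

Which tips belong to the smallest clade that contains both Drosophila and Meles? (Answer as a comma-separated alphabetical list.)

Acinonyx, Brassica, Drosophila, Gallus, Glossina, Lutra, Lycaon, Meles, Microtus, Salmo

Tracing Drosophila: it sits inside (Drosophila,Microtus).
Tracing Meles: it sits inside ((Salmo,(((Drosophila,Microtus),(((Glossina,Brassica),Gallus),(Lycaon,Acinonyx))),Lutra)),Meles).
The smallest clade enclosing both is ((Salmo,(((Drosophila,Microtus),(((Glossina,Brassica),Gallus),(Lycaon,Acinonyx))),Lutra)),Meles); the answer is its 10 terminal taxa in alphabetical order.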